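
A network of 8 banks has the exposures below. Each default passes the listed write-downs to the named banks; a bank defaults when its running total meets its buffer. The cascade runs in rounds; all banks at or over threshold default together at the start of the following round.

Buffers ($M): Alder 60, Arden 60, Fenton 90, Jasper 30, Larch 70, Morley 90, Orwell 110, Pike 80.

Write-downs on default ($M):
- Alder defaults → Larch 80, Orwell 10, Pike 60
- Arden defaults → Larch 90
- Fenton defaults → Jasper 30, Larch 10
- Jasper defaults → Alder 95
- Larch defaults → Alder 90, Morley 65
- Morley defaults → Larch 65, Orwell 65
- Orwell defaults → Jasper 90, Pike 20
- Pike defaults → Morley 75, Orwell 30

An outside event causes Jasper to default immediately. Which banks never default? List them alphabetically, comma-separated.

Arden, Fenton, Morley, Orwell, Pike

Round 1 — Jasper defaults (initial).
  Alder: +95 → 95 ≥ 60
Round 2 — Alder defaults.
  Larch: +80 → 80 ≥ 70
  Orwell: +10 → 10 < 110
  Pike: +60 → 60 < 80
Round 3 — Larch defaults.
  Morley: +65 → 65 < 90
No further defaults.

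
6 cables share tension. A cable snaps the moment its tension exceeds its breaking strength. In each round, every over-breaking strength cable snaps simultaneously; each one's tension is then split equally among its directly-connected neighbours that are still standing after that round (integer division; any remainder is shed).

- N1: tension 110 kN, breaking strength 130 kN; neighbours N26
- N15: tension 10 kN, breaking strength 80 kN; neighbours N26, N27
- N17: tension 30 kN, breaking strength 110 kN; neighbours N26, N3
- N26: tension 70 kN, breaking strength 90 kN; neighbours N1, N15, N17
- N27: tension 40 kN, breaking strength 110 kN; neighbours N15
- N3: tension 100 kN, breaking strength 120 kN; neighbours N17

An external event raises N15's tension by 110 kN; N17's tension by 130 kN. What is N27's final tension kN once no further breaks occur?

Round 1 — N15 at 120 > 80; N17 at 160 > 110. N15, N17 snap.
  N15 sheds 120 kN to N26, N27: 60 each.
    N26: 70+60 = 130 > 90
    N27: 40+60 = 100 ≤ 110
  N17 sheds 160 kN to N26, N3: 80 each.
    N26: 130+80 = 210 > 90
    N3: 100+80 = 180 > 120
Round 2 — N26, N3 snap.
  N26 sheds 210 kN to N1: 210 each.
    N1: 110+210 = 320 > 130
  N3 sheds 180 kN: no online neighbours, lost.
Round 3 — N1 snaps.
  N1 sheds 320 kN: no online neighbours, lost.
No further breaks.

100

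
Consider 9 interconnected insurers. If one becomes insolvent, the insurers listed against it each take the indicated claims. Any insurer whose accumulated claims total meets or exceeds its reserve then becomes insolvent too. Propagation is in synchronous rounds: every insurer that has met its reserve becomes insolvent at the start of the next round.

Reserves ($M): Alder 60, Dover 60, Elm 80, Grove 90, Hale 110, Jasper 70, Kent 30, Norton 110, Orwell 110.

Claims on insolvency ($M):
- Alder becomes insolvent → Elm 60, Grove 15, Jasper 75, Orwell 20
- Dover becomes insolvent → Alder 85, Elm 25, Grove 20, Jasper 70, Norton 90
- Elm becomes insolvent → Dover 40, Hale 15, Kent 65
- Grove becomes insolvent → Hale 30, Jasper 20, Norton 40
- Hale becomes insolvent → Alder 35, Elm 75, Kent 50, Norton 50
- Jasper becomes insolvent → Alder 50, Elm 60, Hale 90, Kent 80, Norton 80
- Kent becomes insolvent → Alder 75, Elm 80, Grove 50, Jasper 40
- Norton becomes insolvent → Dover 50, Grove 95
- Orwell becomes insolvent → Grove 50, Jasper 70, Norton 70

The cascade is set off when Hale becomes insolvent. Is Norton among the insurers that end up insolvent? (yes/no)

yes

Round 1 — Hale becomes insolvent (initial).
  Alder: +35 → 35 < 60
  Elm: +75 → 75 < 80
  Kent: +50 → 50 ≥ 30
  Norton: +50 → 50 < 110
Round 2 — Kent becomes insolvent.
  Alder: +75 → 110 ≥ 60
  Elm: +80 → 155 ≥ 80
  Grove: +50 → 50 < 90
  Jasper: +40 → 40 < 70
Round 3 — Alder, Elm become insolvent.
  Dover: +40 → 40 < 60
  Grove: +15 → 65 < 90
  Jasper: +75 → 115 ≥ 70
  Orwell: +20 → 20 < 110
Round 4 — Jasper becomes insolvent.
  Norton: +80 → 130 ≥ 110
Round 5 — Norton becomes insolvent.
  Dover: +50 → 90 ≥ 60
  Grove: +95 → 160 ≥ 90
Round 6 — Dover, Grove become insolvent.
No further insolvencies.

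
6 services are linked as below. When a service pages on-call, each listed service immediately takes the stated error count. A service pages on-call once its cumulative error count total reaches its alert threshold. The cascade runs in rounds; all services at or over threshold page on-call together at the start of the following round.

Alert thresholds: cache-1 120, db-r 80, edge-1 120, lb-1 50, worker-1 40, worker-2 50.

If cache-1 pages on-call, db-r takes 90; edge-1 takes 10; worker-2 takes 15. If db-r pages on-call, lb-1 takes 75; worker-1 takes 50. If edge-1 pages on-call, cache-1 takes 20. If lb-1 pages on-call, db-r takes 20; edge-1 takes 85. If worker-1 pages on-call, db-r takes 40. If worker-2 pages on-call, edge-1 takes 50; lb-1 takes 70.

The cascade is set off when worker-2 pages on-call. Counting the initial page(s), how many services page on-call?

Round 1 — worker-2 pages on-call (initial).
  edge-1: +50 → 50 < 120
  lb-1: +70 → 70 ≥ 50
Round 2 — lb-1 pages on-call.
  db-r: +20 → 20 < 80
  edge-1: +85 → 135 ≥ 120
Round 3 — edge-1 pages on-call.
  cache-1: +20 → 20 < 120
No further pages.

3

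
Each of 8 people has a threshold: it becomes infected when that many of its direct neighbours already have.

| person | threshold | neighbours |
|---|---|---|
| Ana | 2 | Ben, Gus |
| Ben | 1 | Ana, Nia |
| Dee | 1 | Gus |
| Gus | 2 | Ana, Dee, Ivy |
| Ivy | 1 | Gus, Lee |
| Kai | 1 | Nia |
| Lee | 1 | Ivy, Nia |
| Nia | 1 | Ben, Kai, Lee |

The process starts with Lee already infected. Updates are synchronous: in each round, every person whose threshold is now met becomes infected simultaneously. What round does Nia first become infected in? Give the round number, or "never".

2

Round 1 — Lee becomes infected (initial).
Round 2 — checking thresholds:
  Ivy: 1 of 2 neighbours ≥ 1, becomes infected.
  Nia: 1 of 3 neighbours ≥ 1, becomes infected.
Round 3 — checking thresholds:
  Ben: 1 of 2 neighbours ≥ 1, becomes infected.
  Gus: 1 of 3 neighbours < 2, not yet.
  Kai: 1 of 1 neighbours ≥ 1, becomes infected.
Round 4 — no new infections; cascade stops.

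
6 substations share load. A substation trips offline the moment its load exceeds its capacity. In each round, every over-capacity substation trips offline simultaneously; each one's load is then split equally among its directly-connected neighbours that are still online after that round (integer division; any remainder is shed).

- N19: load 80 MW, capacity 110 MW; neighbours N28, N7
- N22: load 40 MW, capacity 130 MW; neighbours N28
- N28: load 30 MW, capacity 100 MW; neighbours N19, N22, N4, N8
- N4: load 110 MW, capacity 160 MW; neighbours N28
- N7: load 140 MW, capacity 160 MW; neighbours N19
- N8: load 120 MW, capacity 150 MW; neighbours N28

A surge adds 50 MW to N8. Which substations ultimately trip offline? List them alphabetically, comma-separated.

Round 1 — N8 at 170 > 150. N8 trips offline.
  N8 sheds 170 MW to N28: 170 each.
    N28: 30+170 = 200 > 100
Round 2 — N28 trips offline.
  N28 sheds 200 MW to N19, N22, N4: 66 each (2 lost).
    N19: 80+66 = 146 > 110
    N22: 40+66 = 106 ≤ 130
    N4: 110+66 = 176 > 160
Round 3 — N19, N4 trip offline.
  N19 sheds 146 MW to N7: 146 each.
    N7: 140+146 = 286 > 160
  N4 sheds 176 MW: no online neighbours, lost.
Round 4 — N7 trips offline.
  N7 sheds 286 MW: no online neighbours, lost.
No further trips.

N19, N28, N4, N7, N8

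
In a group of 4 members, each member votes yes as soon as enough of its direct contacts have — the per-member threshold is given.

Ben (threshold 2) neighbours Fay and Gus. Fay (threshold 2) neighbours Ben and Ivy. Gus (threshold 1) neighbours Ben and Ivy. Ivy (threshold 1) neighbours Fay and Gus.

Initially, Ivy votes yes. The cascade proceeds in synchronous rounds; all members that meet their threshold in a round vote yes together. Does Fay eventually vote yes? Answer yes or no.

Round 1 — Ivy votes yes (initial).
Round 2 — checking thresholds:
  Fay: 1 of 2 neighbours < 2, below threshold.
  Gus: 1 of 2 neighbours ≥ 1, votes yes.
Round 3 — no new yes votes; cascade stops.

no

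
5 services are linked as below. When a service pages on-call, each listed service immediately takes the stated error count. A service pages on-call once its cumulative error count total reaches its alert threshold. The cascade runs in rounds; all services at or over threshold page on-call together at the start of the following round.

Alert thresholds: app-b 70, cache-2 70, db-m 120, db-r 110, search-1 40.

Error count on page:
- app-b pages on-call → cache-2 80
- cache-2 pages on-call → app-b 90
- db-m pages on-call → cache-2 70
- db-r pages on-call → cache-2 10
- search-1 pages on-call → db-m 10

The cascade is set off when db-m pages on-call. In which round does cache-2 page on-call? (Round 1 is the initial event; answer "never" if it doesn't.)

Round 1 — db-m pages on-call (initial).
  cache-2: +70 → 70 ≥ 70
Round 2 — cache-2 pages on-call.
  app-b: +90 → 90 ≥ 70
Round 3 — app-b pages on-call.
No further pages.

2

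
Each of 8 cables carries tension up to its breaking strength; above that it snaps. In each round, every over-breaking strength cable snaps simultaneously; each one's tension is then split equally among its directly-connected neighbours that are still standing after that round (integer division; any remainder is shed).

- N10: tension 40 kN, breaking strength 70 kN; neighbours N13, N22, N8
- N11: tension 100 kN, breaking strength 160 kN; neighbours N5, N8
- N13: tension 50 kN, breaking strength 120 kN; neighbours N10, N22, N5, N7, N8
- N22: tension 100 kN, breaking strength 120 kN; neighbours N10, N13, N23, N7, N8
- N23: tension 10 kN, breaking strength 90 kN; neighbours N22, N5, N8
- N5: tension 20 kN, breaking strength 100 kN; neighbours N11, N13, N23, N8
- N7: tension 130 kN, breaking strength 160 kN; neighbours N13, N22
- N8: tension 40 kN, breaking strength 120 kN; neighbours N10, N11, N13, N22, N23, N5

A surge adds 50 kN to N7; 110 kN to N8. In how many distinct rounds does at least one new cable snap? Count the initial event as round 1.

Round 1 — N7 at 180 > 160; N8 at 150 > 120. N7, N8 snap.
  N7 sheds 180 kN to N13, N22: 90 each.
    N13: 50+90 = 140 > 120
    N22: 100+90 = 190 > 120
  N8 sheds 150 kN to N10, N11, N13, N22, N23, N5: 25 each.
    N10: 40+25 = 65 ≤ 70
    N11: 100+25 = 125 ≤ 160
    N13: 140+25 = 165 > 120
    N22: 190+25 = 215 > 120
    N23: 10+25 = 35 ≤ 90
    N5: 20+25 = 45 ≤ 100
Round 2 — N13, N22 snap.
  N13 sheds 165 kN to N10, N5: 82 each (1 lost).
    N10: 65+82 = 147 > 70
    N5: 45+82 = 127 > 100
  N22 sheds 215 kN to N10, N23: 107 each (1 lost).
    N10: 147+107 = 254 > 70
    N23: 35+107 = 142 > 90
Round 3 — N10, N23, N5 snap.
  N10 sheds 254 kN: no online neighbours, lost.
  N23 sheds 142 kN: no online neighbours, lost.
  N5 sheds 127 kN to N11: 127 each.
    N11: 125+127 = 252 > 160
Round 4 — N11 snaps.
  N11 sheds 252 kN: no online neighbours, lost.
No further breaks.

4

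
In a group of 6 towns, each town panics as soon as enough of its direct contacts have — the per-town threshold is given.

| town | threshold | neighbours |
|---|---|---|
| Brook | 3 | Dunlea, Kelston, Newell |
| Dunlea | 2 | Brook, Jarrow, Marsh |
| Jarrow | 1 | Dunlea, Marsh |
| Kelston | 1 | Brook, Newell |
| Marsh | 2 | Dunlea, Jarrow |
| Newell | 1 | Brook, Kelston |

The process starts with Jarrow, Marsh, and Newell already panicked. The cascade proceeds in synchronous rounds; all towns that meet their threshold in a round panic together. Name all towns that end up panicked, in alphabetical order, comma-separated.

Round 1 — Jarrow, Marsh, Newell panic (initial).
Round 2 — checking thresholds:
  Brook: 1 of 3 neighbours < 3, below threshold.
  Dunlea: 2 of 3 neighbours ≥ 2, panics.
  Kelston: 1 of 2 neighbours ≥ 1, panics.
Round 3 — checking thresholds:
  Brook: 3 of 3 neighbours ≥ 3, panics.
Round 4 — no new panics; cascade stops.

Brook, Dunlea, Jarrow, Kelston, Marsh, Newell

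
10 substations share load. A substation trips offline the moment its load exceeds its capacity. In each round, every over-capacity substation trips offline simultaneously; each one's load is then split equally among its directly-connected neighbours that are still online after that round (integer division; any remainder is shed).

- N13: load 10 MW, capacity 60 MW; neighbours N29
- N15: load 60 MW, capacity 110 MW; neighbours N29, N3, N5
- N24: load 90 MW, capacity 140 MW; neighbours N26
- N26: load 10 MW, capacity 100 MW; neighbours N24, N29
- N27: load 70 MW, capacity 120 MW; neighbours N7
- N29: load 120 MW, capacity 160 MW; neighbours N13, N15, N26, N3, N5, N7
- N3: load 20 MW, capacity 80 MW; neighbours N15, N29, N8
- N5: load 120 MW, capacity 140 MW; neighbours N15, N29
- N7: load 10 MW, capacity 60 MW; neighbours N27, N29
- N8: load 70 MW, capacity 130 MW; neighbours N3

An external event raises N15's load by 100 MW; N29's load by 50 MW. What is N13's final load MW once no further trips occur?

Round 1 — N15 at 160 > 110; N29 at 170 > 160. N15, N29 trip offline.
  N15 sheds 160 MW to N3, N5: 80 each.
    N3: 20+80 = 100 > 80
    N5: 120+80 = 200 > 140
  N29 sheds 170 MW to N13, N26, N3, N5, N7: 34 each.
    N13: 10+34 = 44 ≤ 60
    N26: 10+34 = 44 ≤ 100
    N3: 100+34 = 134 > 80
    N5: 200+34 = 234 > 140
    N7: 10+34 = 44 ≤ 60
Round 2 — N3, N5 trip offline.
  N3 sheds 134 MW to N8: 134 each.
    N8: 70+134 = 204 > 130
  N5 sheds 234 MW: no online neighbours, lost.
Round 3 — N8 trips offline.
  N8 sheds 204 MW: no online neighbours, lost.
No further trips.

44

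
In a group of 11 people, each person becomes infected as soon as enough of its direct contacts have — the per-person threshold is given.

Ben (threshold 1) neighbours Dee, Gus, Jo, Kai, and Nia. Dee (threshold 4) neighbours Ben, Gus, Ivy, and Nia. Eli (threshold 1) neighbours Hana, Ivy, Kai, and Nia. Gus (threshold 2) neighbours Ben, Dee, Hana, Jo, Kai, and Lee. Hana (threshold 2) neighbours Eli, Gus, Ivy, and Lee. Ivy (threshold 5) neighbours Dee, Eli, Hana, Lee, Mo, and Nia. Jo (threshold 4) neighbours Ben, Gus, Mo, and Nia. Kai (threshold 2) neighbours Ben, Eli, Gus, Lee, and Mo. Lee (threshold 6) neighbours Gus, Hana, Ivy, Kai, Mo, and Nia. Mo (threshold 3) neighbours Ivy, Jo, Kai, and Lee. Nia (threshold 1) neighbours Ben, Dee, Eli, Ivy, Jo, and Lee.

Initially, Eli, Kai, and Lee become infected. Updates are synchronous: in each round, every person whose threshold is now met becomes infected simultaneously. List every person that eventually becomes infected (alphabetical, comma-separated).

Ben, Eli, Gus, Hana, Kai, Lee, Nia

Round 1 — Eli, Kai, Lee become infected (initial).
Round 2 — checking thresholds:
  Ben: 1 of 5 neighbours ≥ 1, becomes infected.
  Gus: 2 of 6 neighbours ≥ 2, becomes infected.
  Hana: 2 of 4 neighbours ≥ 2, becomes infected.
  Ivy: 2 of 6 neighbours < 5, holds.
  Mo: 2 of 4 neighbours < 3, holds.
  Nia: 2 of 6 neighbours ≥ 1, becomes infected.
Round 3 — no new infections; cascade stops.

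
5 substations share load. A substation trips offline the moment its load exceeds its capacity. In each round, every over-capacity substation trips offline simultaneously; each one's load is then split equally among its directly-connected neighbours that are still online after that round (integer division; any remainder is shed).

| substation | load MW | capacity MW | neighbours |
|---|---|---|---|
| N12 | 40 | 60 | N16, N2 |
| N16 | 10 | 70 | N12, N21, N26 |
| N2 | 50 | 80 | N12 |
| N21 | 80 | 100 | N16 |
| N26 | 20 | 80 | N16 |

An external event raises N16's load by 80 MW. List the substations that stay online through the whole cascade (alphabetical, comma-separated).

Round 1 — N16 at 90 > 70. N16 trips offline.
  N16 sheds 90 MW to N12, N21, N26: 30 each.
    N12: 40+30 = 70 > 60
    N21: 80+30 = 110 > 100
    N26: 20+30 = 50 ≤ 80
Round 2 — N12, N21 trip offline.
  N12 sheds 70 MW to N2: 70 each.
    N2: 50+70 = 120 > 80
  N21 sheds 110 MW: no online neighbours, lost.
Round 3 — N2 trips offline.
  N2 sheds 120 MW: no online neighbours, lost.
No further trips.

N26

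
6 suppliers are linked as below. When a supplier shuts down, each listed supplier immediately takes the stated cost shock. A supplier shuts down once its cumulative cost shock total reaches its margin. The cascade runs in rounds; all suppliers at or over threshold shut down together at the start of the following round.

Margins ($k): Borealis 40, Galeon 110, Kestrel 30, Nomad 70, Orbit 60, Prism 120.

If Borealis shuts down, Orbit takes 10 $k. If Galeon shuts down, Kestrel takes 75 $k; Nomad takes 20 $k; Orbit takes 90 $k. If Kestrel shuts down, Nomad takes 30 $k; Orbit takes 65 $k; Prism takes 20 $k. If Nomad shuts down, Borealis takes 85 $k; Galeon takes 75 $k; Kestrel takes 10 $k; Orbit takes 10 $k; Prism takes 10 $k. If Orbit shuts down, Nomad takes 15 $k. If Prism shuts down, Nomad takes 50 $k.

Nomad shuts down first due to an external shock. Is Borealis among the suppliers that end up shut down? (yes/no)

yes

Round 1 — Nomad shuts down (initial).
  Borealis: +85 → 85 ≥ 40
  Galeon: +75 → 75 < 110
  Kestrel: +10 → 10 < 30
  Orbit: +10 → 10 < 60
  Prism: +10 → 10 < 120
Round 2 — Borealis shuts down.
  Orbit: +10 → 20 < 60
No further shutdowns.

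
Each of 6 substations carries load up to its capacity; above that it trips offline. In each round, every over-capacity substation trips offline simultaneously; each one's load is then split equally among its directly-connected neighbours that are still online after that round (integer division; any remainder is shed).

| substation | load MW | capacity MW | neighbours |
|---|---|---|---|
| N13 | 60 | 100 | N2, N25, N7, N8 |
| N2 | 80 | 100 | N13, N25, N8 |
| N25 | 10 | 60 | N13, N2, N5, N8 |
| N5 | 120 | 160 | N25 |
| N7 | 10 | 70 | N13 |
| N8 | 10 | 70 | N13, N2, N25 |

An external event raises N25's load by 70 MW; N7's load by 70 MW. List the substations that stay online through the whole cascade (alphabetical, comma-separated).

Round 1 — N25 at 80 > 60; N7 at 80 > 70. N25, N7 trip offline.
  N25 sheds 80 MW to N13, N2, N5, N8: 20 each.
    N13: 60+20 = 80 ≤ 100
    N2: 80+20 = 100 ≤ 100
    N5: 120+20 = 140 ≤ 160
    N8: 10+20 = 30 ≤ 70
  N7 sheds 80 MW to N13: 80 each.
    N13: 80+80 = 160 > 100
Round 2 — N13 trips offline.
  N13 sheds 160 MW to N2, N8: 80 each.
    N2: 100+80 = 180 > 100
    N8: 30+80 = 110 > 70
Round 3 — N2, N8 trip offline.
  N2 sheds 180 MW: no online neighbours, lost.
  N8 sheds 110 MW: no online neighbours, lost.
No further trips.

N5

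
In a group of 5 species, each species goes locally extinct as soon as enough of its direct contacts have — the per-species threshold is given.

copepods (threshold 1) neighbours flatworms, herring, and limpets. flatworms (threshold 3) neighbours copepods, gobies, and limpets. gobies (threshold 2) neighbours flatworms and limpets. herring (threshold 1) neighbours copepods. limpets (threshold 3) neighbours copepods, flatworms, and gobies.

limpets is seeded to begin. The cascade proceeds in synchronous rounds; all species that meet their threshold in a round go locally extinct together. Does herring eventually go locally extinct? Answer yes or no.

Round 1 — limpets goes locally extinct (initial).
Round 2 — checking thresholds:
  copepods: 1 of 3 neighbours ≥ 1, goes locally extinct.
  flatworms: 1 of 3 neighbours < 3, below threshold.
  gobies: 1 of 2 neighbours < 2, below threshold.
Round 3 — checking thresholds:
  flatworms: 2 of 3 neighbours < 3, below threshold.
  gobies: 1 of 2 neighbours < 2, below threshold.
  herring: 1 of 1 neighbours ≥ 1, goes locally extinct.
Round 4 — no new extinctions; cascade stops.

yes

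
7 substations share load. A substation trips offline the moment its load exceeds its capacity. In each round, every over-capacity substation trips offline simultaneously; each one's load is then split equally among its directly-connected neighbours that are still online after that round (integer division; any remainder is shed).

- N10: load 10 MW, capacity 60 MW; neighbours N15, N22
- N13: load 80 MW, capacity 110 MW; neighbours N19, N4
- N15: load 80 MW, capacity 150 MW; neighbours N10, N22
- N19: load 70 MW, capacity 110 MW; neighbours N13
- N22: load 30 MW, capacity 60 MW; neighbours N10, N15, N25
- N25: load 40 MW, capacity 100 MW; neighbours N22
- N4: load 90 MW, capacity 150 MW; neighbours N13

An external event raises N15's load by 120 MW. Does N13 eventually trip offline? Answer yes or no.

no

Round 1 — N15 at 200 > 150. N15 trips offline.
  N15 sheds 200 MW to N10, N22: 100 each.
    N10: 10+100 = 110 > 60
    N22: 30+100 = 130 > 60
Round 2 — N10, N22 trip offline.
  N10 sheds 110 MW: no online neighbours, lost.
  N22 sheds 130 MW to N25: 130 each.
    N25: 40+130 = 170 > 100
Round 3 — N25 trips offline.
  N25 sheds 170 MW: no online neighbours, lost.
No further trips.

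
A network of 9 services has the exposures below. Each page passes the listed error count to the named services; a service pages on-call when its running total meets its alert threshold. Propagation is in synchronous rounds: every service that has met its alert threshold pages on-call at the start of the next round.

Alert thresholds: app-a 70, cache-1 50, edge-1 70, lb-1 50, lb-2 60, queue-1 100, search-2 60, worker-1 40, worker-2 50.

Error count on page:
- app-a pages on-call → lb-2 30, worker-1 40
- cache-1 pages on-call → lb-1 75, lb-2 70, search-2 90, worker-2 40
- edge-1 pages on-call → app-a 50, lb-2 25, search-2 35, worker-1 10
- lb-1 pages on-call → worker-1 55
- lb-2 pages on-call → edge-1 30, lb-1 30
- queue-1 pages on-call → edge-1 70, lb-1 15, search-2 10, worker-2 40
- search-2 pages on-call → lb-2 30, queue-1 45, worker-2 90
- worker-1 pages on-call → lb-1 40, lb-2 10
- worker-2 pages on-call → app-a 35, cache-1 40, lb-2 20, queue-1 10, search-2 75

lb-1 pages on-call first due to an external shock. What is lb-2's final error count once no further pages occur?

10

Round 1 — lb-1 pages on-call (initial).
  worker-1: +55 → 55 ≥ 40
Round 2 — worker-1 pages on-call.
  lb-2: +10 → 10 < 60
No further pages.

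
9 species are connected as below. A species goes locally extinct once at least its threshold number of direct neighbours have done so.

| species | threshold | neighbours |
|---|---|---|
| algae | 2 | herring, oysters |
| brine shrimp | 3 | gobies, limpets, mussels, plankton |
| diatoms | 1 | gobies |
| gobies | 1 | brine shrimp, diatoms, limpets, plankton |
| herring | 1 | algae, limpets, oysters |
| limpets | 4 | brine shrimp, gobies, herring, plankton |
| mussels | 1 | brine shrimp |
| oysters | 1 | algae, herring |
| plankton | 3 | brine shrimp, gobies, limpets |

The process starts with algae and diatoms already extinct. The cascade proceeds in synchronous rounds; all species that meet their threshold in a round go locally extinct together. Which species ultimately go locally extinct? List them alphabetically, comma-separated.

algae, diatoms, gobies, herring, oysters

Round 1 — algae, diatoms go locally extinct (initial).
Round 2 — checking thresholds:
  gobies: 1 of 4 neighbours ≥ 1, goes locally extinct.
  herring: 1 of 3 neighbours ≥ 1, goes locally extinct.
  oysters: 1 of 2 neighbours ≥ 1, goes locally extinct.
Round 3 — no new extinctions; cascade stops.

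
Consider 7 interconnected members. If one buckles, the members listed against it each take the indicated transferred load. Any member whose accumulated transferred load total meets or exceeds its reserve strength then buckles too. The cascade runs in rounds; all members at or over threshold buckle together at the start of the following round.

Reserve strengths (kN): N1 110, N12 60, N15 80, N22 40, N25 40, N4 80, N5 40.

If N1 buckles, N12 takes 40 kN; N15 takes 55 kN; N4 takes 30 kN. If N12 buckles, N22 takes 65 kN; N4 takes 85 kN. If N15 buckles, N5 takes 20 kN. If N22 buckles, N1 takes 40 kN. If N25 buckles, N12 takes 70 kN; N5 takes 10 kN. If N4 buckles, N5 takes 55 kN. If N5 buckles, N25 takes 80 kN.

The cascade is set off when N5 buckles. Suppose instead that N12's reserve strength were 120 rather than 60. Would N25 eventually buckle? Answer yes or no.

With N12's reserve strength at 120:
Round 1 — N5 buckles (initial).
  N25: +80 → 80 ≥ 40
Round 2 — N25 buckles.
  N12: +70 → 70 < 120
No further bucklings.

yes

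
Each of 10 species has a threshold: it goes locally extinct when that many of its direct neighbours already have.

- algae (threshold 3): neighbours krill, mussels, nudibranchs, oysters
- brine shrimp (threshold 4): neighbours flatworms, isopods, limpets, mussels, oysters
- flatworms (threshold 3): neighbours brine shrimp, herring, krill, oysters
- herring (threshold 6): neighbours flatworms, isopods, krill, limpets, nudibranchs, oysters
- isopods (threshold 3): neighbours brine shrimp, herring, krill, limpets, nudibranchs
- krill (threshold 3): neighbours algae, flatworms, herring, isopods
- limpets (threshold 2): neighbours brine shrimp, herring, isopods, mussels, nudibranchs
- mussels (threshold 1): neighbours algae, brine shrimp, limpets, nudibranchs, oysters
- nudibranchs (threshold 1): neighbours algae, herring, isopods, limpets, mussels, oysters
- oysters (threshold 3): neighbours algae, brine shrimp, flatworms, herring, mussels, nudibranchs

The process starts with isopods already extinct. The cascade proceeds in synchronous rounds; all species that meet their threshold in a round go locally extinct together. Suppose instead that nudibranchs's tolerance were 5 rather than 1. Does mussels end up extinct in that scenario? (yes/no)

no

With nudibranchs's tolerance at 5:
Round 1 — isopods goes locally extinct (initial).
Round 2 — no new extinctions; cascade stops.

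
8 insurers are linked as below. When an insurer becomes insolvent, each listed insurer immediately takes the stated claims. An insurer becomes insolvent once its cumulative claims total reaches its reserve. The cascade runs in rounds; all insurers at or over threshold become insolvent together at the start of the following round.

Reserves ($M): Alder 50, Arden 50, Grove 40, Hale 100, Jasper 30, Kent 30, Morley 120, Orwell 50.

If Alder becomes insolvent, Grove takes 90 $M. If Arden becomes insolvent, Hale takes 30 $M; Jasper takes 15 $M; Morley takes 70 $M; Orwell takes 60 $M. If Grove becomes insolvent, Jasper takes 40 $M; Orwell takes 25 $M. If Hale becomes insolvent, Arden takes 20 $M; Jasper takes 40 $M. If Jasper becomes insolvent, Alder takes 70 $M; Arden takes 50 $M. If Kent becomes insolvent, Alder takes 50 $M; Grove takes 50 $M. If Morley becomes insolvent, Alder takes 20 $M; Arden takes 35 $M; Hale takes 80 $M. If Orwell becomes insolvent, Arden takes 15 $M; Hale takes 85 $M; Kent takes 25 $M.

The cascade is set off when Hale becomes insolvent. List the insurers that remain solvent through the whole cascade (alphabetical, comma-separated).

Kent, Morley

Round 1 — Hale becomes insolvent (initial).
  Arden: +20 → 20 < 50
  Jasper: +40 → 40 ≥ 30
Round 2 — Jasper becomes insolvent.
  Alder: +70 → 70 ≥ 50
  Arden: +50 → 70 ≥ 50
Round 3 — Alder, Arden become insolvent.
  Grove: +90 → 90 ≥ 40
  Morley: +70 → 70 < 120
  Orwell: +60 → 60 ≥ 50
Round 4 — Grove, Orwell become insolvent.
  Kent: +25 → 25 < 30
No further insolvencies.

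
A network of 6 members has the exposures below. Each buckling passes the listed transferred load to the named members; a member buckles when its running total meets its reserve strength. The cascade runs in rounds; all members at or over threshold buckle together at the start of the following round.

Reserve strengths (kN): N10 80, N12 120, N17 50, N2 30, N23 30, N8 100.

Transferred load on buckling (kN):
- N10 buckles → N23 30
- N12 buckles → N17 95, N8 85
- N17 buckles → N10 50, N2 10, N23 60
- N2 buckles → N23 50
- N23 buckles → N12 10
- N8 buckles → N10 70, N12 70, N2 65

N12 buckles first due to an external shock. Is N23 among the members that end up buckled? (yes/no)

yes

Round 1 — N12 buckles (initial).
  N17: +95 → 95 ≥ 50
  N8: +85 → 85 < 100
Round 2 — N17 buckles.
  N10: +50 → 50 < 80
  N2: +10 → 10 < 30
  N23: +60 → 60 ≥ 30
Round 3 — N23 buckles.
No further bucklings.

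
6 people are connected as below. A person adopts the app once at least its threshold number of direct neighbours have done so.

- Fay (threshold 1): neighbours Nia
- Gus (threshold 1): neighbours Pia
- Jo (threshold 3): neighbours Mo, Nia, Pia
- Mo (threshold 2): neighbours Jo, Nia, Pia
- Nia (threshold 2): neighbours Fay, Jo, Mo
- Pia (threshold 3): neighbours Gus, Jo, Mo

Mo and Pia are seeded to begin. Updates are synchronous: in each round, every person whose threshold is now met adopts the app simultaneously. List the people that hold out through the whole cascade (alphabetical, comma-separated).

Round 1 — Mo, Pia adopt the app (initial).
Round 2 — checking thresholds:
  Gus: 1 of 1 neighbours ≥ 1, adopts the app.
  Jo: 2 of 3 neighbours < 3, below threshold.
  Nia: 1 of 3 neighbours < 2, below threshold.
Round 3 — no new adoptions; cascade stops.

Fay, Jo, Nia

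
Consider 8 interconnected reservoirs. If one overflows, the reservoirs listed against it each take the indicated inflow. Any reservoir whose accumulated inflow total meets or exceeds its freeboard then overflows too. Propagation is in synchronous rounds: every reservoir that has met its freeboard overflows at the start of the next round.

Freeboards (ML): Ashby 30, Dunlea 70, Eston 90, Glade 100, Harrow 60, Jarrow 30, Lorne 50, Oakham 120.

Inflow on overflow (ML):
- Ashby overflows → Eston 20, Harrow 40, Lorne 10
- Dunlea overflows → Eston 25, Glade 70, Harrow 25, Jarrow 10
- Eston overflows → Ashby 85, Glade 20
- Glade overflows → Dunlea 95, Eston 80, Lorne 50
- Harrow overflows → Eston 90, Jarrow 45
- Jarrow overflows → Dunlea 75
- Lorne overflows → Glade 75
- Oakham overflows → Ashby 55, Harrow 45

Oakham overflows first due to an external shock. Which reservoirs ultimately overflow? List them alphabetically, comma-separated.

Ashby, Dunlea, Eston, Harrow, Jarrow, Oakham

Round 1 — Oakham overflows (initial).
  Ashby: +55 → 55 ≥ 30
  Harrow: +45 → 45 < 60
Round 2 — Ashby overflows.
  Eston: +20 → 20 < 90
  Harrow: +40 → 85 ≥ 60
  Lorne: +10 → 10 < 50
Round 3 — Harrow overflows.
  Eston: +90 → 110 ≥ 90
  Jarrow: +45 → 45 ≥ 30
Round 4 — Eston, Jarrow overflow.
  Dunlea: +75 → 75 ≥ 70
  Glade: +20 → 20 < 100
Round 5 — Dunlea overflows.
  Glade: +70 → 90 < 100
No further overflows.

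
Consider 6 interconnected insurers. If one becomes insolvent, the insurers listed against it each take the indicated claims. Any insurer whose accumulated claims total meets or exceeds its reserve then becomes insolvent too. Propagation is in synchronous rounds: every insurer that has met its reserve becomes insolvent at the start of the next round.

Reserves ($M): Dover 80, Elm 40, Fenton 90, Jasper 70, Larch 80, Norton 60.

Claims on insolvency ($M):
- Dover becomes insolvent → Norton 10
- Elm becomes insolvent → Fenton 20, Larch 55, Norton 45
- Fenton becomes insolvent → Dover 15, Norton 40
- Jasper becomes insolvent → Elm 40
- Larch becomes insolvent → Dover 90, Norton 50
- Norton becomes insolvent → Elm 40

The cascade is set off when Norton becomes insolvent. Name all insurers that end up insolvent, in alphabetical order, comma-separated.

Round 1 — Norton becomes insolvent (initial).
  Elm: +40 → 40 ≥ 40
Round 2 — Elm becomes insolvent.
  Fenton: +20 → 20 < 90
  Larch: +55 → 55 < 80
No further insolvencies.

Elm, Norton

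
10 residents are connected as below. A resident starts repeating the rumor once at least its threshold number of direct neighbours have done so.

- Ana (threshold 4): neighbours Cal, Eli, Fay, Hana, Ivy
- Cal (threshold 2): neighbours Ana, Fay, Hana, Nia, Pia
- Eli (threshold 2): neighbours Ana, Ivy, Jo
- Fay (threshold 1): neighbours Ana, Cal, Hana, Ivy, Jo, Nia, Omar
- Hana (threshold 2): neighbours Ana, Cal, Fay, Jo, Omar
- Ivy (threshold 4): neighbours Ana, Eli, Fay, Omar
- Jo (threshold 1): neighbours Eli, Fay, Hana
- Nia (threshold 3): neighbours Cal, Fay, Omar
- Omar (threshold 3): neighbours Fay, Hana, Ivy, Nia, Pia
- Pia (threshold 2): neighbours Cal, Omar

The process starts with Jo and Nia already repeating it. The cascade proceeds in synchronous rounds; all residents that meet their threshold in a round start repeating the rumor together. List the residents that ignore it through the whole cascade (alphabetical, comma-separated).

Round 1 — Jo, Nia start repeating the rumor (initial).
Round 2 — checking thresholds:
  Cal: 1 of 5 neighbours < 2, holds.
  Eli: 1 of 3 neighbours < 2, holds.
  Fay: 2 of 7 neighbours ≥ 1, starts repeating the rumor.
  Hana: 1 of 5 neighbours < 2, holds.
  Omar: 1 of 5 neighbours < 3, holds.
Round 3 — checking thresholds:
  Ana: 1 of 5 neighbours < 4, holds.
  Cal: 2 of 5 neighbours ≥ 2, starts repeating the rumor.
  Eli: 1 of 3 neighbours < 2, holds.
  Hana: 2 of 5 neighbours ≥ 2, starts repeating the rumor.
  Ivy: 1 of 4 neighbours < 4, holds.
  Omar: 2 of 5 neighbours < 3, holds.
Round 4 — checking thresholds:
  Ana: 3 of 5 neighbours < 4, holds.
  Eli: 1 of 3 neighbours < 2, holds.
  Ivy: 1 of 4 neighbours < 4, holds.
  Omar: 3 of 5 neighbours ≥ 3, starts repeating the rumor.
  Pia: 1 of 2 neighbours < 2, holds.
Round 5 — checking thresholds:
  Ana: 3 of 5 neighbours < 4, holds.
  Eli: 1 of 3 neighbours < 2, holds.
  Ivy: 2 of 4 neighbours < 4, holds.
  Pia: 2 of 2 neighbours ≥ 2, starts repeating the rumor.
Round 6 — no new spreads; cascade stops.

Ana, Eli, Ivy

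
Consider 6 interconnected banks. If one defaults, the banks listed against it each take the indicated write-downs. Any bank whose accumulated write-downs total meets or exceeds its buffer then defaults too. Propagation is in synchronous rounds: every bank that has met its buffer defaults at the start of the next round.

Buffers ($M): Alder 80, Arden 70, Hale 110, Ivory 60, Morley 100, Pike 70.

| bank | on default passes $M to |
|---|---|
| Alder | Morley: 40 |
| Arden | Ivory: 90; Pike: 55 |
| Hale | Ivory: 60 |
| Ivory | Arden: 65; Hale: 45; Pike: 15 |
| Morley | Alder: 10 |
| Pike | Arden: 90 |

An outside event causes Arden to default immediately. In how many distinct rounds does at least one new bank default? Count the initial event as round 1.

Round 1 — Arden defaults (initial).
  Ivory: +90 → 90 ≥ 60
  Pike: +55 → 55 < 70
Round 2 — Ivory defaults.
  Hale: +45 → 45 < 110
  Pike: +15 → 70 ≥ 70
Round 3 — Pike defaults.
No further defaults.

3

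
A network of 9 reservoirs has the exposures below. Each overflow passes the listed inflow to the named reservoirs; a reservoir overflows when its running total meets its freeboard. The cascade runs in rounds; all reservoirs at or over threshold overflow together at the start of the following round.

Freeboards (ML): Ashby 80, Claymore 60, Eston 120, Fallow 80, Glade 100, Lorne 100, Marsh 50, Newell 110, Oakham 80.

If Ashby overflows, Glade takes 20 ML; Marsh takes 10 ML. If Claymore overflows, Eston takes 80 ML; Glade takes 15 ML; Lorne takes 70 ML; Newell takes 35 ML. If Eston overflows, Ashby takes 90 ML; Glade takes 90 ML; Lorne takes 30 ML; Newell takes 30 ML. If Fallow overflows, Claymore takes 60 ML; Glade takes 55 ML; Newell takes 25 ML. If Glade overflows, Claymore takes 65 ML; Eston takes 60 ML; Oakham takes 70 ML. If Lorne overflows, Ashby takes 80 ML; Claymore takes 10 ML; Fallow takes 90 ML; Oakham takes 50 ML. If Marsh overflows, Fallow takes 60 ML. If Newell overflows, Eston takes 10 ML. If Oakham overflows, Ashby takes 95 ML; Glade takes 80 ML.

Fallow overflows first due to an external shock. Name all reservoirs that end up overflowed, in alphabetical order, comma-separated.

Claymore, Fallow

Round 1 — Fallow overflows (initial).
  Claymore: +60 → 60 ≥ 60
  Glade: +55 → 55 < 100
  Newell: +25 → 25 < 110
Round 2 — Claymore overflows.
  Eston: +80 → 80 < 120
  Glade: +15 → 70 < 100
  Lorne: +70 → 70 < 100
  Newell: +35 → 60 < 110
No further overflows.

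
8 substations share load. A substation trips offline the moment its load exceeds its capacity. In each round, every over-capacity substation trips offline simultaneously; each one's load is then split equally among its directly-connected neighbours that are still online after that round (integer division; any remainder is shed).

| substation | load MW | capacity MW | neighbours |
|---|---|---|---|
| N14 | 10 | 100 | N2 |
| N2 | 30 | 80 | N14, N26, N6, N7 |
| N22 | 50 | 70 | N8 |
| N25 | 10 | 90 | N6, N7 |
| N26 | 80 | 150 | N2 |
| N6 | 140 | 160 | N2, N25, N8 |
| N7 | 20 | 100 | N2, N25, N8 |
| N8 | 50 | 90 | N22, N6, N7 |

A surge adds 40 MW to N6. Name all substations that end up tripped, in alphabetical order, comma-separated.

Round 1 — N6 at 180 > 160. N6 trips offline.
  N6 sheds 180 MW to N2, N25, N8: 60 each.
    N2: 30+60 = 90 > 80
    N25: 10+60 = 70 ≤ 90
    N8: 50+60 = 110 > 90
Round 2 — N2, N8 trip offline.
  N2 sheds 90 MW to N14, N26, N7: 30 each.
    N14: 10+30 = 40 ≤ 100
    N26: 80+30 = 110 ≤ 150
    N7: 20+30 = 50 ≤ 100
  N8 sheds 110 MW to N22, N7: 55 each.
    N22: 50+55 = 105 > 70
    N7: 50+55 = 105 > 100
Round 3 — N22, N7 trip offline.
  N22 sheds 105 MW: no online neighbours, lost.
  N7 sheds 105 MW to N25: 105 each.
    N25: 70+105 = 175 > 90
Round 4 — N25 trips offline.
  N25 sheds 175 MW: no online neighbours, lost.
No further trips.

N2, N22, N25, N6, N7, N8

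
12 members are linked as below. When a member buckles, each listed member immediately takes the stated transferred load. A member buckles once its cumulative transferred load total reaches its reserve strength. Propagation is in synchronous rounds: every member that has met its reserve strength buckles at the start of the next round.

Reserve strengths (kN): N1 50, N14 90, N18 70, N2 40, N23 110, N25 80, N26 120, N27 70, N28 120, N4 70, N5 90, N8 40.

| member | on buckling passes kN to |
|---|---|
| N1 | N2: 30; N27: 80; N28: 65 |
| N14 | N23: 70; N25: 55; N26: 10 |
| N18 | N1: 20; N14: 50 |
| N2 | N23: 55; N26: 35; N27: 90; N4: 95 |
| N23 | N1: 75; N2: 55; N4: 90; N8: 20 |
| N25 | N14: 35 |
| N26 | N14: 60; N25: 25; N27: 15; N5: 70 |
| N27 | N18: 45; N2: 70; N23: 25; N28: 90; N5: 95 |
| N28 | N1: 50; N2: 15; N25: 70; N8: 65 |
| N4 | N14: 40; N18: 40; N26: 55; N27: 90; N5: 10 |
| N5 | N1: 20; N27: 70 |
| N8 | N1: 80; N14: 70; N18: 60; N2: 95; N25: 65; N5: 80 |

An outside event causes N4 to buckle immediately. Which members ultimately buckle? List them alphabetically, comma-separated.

Round 1 — N4 buckles (initial).
  N14: +40 → 40 < 90
  N18: +40 → 40 < 70
  N26: +55 → 55 < 120
  N27: +90 → 90 ≥ 70
  N5: +10 → 10 < 90
Round 2 — N27 buckles.
  N18: +45 → 85 ≥ 70
  N2: +70 → 70 ≥ 40
  N23: +25 → 25 < 110
  N28: +90 → 90 < 120
  N5: +95 → 105 ≥ 90
Round 3 — N18, N2, N5 buckle.
  N1: +20+20 → 40 < 50
  N14: +50 → 90 ≥ 90
  N23: +55 → 80 < 110
  N26: +35 → 90 < 120
Round 4 — N14 buckles.
  N23: +70 → 150 ≥ 110
  N25: +55 → 55 < 80
  N26: +10 → 100 < 120
Round 5 — N23 buckles.
  N1: +75 → 115 ≥ 50
  N8: +20 → 20 < 40
Round 6 — N1 buckles.
  N28: +65 → 155 ≥ 120
Round 7 — N28 buckles.
  N25: +70 → 125 ≥ 80
  N8: +65 → 85 ≥ 40
Round 8 — N25, N8 buckle.
No further bucklings.

N1, N14, N18, N2, N23, N25, N27, N28, N4, N5, N8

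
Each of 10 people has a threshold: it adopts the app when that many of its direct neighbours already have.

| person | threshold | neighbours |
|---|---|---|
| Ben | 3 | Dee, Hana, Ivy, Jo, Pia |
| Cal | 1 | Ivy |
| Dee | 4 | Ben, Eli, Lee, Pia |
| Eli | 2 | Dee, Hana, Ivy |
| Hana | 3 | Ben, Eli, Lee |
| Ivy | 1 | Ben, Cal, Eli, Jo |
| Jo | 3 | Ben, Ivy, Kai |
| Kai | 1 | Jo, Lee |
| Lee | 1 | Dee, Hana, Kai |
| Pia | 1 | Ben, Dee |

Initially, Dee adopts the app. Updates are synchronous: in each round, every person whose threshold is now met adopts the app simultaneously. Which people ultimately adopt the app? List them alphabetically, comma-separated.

Round 1 — Dee adopts the app (initial).
Round 2 — checking thresholds:
  Ben: 1 of 5 neighbours < 3, below threshold.
  Eli: 1 of 3 neighbours < 2, below threshold.
  Lee: 1 of 3 neighbours ≥ 1, adopts the app.
  Pia: 1 of 2 neighbours ≥ 1, adopts the app.
Round 3 — checking thresholds:
  Ben: 2 of 5 neighbours < 3, below threshold.
  Eli: 1 of 3 neighbours < 2, below threshold.
  Hana: 1 of 3 neighbours < 3, below threshold.
  Kai: 1 of 2 neighbours ≥ 1, adopts the app.
Round 4 — no new adoptions; cascade stops.

Dee, Kai, Lee, Pia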